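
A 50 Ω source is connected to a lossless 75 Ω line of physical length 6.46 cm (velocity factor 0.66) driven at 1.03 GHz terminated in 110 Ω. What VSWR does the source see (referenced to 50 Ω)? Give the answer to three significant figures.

VSWR ≈ 1.51

λ = v/f = 0.66·c / 1.03 GHz = 0.192 m
βl = 2π·l/λ = 2π × 0.336 = 121°
tan(βl) = -1.67
Z_in = Z_0·(Z_L + jZ_0·tanβl)/(Z_0 + jZ_L·tanβl) = 59.6 + j20.6 Ω
Γ_s = (Z_in − Z_s)/(Z_in + Z_s) = (9.58 + j20.6)/(110 + j20.6), |Γ_s| = 0.204
VSWR = (1 + |Γ_s|)/(1 − |Γ_s|)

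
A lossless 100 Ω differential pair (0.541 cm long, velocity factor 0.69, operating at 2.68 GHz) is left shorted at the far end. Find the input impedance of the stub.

Z_in ≈ +j47.1 Ω

λ = v/f = 0.69·c / 2.68 GHz = 0.0772 m
βl = 2π·l/λ = 2π × 0.07 = 25.2°
tan(βl) = 0.471
For a shorted stub, Z_in = jZ_0·tan(βl)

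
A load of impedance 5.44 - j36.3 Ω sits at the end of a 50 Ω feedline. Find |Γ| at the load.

|Γ| ≈ 0.867

Γ = (Z_L − Z_0)/(Z_L + Z_0) = (-44.56 − j36.3)/(55.44 − j36.3)
|Γ| = 57.5/66.3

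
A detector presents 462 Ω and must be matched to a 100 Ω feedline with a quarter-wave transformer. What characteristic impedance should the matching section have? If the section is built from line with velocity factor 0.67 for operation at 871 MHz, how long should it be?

Z_qwt = √(Z_0·R_L) = √(100 × 462) = √46200
λ = 0.67·c/f = 0.231 m, so l = λ/4 = 0.0577 m

Z_qwt ≈ 215 Ω; length ≈ 5.77 cm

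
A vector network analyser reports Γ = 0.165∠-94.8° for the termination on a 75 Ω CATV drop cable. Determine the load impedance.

Z_L ≈ 69.2 − j23.4 Ω

Z_L = Z_0·(1 + Γ)/(1 − Γ) = 75·(0.986 − j0.164)/(1.01 + j0.164)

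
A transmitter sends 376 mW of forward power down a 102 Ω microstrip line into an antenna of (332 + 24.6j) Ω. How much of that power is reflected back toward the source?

|Γ| = |(230 + j24.6)/(434 + j24.6)| = 0.532
|Γ|² = 0.283
P_refl = |Γ|²·P_inc = 106 mW, P_del = (1 − |Γ|²)·P_inc = 270 mW

P_reflected ≈ 106 mW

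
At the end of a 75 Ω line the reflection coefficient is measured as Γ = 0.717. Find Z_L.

Z_L = Z_0·(1 + Γ)/(1 − Γ) = 75·(1.72)/(0.283)

Z_L ≈ 455 Ω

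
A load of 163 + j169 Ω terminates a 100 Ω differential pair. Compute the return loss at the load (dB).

Γ = (63 + j169)/(263 + j169), |Γ| = 0.577
RL = −20·log₁₀|Γ| = −20·log₁₀(0.577)

RL ≈ 4.78 dB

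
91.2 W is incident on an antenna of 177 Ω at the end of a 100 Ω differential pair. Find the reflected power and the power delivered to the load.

P_reflected ≈ 7.05 W; P_delivered ≈ 84.2 W

Γ = (177 − 100)/(177 + 100) = 0.278
|Γ|² = 0.0773
P_refl = |Γ|²·P_inc = 7.05 W, P_del = (1 − |Γ|²)·P_inc = 84.2 W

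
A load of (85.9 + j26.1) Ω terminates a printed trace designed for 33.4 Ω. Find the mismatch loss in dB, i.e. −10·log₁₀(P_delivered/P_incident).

mismatch loss ≈ 1.14 dB

Γ = (52.5 + j26.1)/(119.3 + j26.1), |Γ| = 0.48
|Γ|² = 0.23, so P_del/P_inc = 1 − |Γ|² = 0.77
ML = −10·log₁₀(1 − |Γ|²)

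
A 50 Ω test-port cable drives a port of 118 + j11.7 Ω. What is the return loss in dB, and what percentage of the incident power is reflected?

RL ≈ 7.75 dB; 16.8% of incident power reflected

Γ = (68 + j11.7)/(168 + j11.7), |Γ| = 0.41
RL = −20·log₁₀(0.41) = 7.75 dB
P_refl/P_inc = |Γ|² = 0.168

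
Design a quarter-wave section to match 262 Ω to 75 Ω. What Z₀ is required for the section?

Z_qwt = √(Z_0·R_L) = √(75 × 262) = √19650

Z_qwt ≈ 140 Ω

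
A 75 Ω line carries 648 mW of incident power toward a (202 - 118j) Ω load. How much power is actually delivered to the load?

P_delivered ≈ 433 mW

|Γ| = |(127 − j118)/(277 − j118)| = 0.576
|Γ|² = 0.332
P_refl = |Γ|²·P_inc = 215 mW, P_del = (1 − |Γ|²)·P_inc = 433 mW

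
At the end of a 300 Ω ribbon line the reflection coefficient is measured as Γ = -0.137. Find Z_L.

Z_L = Z_0·(1 + Γ)/(1 − Γ) = 300·(0.863)/(1.14)

Z_L ≈ 228 Ω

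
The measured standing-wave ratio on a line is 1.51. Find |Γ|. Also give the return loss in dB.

|Γ| ≈ 0.203; return loss ≈ 13.8 dB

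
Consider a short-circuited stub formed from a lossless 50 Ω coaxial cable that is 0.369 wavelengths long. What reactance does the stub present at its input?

βl = 2π × 0.369 = 133°
tan(βl) = -1.08
For a short-circuited stub, Z_in = jZ_0·tan(βl)

X_in ≈ -53.9 Ω (capacitive)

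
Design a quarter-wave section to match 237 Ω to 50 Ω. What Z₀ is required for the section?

Z_qwt ≈ 109 Ω

Z_qwt = √(Z_0·R_L) = √(50 × 237) = √11850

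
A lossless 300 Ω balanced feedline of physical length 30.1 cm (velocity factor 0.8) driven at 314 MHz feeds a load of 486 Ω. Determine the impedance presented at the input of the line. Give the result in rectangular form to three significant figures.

Z_in ≈ 300 + j146 Ω

λ = v/f = 0.8·c / 314 MHz = 0.764 m
βl = 2π·l/λ = 2π × 0.394 = 142°
tan(βl) = tan(142°) = -0.788
Z_in = Z_0·(Z_L + jZ_0·tanβl)/(Z_0 + jZ_L·tanβl)
     = 300·(486 − j236)/(300 − j383)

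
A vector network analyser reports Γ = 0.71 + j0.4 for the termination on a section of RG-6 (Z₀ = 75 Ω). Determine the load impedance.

Z_L = Z_0·(1 + Γ)/(1 − Γ) = 75·(1.71 + j0.4)/(0.29 − j0.4)

Z_L ≈ 103 + j246 Ω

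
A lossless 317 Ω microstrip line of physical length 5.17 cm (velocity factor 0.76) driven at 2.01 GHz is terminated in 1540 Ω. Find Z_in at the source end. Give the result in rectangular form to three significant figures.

Z_in ≈ 570 + j700 Ω

λ = v/f = 0.76·c / 2.01 GHz = 0.113 m
βl = 2π·l/λ = 2π × 0.456 = 164°
tan(βl) = tan(164°) = -0.285
Z_in = Z_0·(Z_L + jZ_0·tanβl)/(Z_0 + jZ_L·tanβl)
     = 317·(1540 − j90.4)/(317 − j439)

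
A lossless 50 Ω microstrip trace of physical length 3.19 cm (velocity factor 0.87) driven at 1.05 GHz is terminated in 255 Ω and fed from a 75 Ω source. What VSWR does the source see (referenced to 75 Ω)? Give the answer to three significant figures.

VSWR ≈ 5.65

λ = v/f = 0.87·c / 1.05 GHz = 0.249 m
βl = 2π·l/λ = 2π × 0.128 = 46.2°
tan(βl) = 1.04
Z_in = Z_0·(Z_L + jZ_0·tanβl)/(Z_0 + jZ_L·tanβl) = 18.2 − j44.5 Ω
Γ_s = (Z_in − Z_s)/(Z_in + Z_s) = (-56.8 − j44.5)/(93.2 − j44.5), |Γ_s| = 0.699
VSWR = (1 + |Γ_s|)/(1 − |Γ_s|)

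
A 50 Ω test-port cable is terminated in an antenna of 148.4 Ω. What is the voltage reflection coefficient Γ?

Γ = 0.496

Γ = (Z_L − Z_0)/(Z_L + Z_0) = (148.4 − 50)/(148.4 + 50) = 98.4/198.4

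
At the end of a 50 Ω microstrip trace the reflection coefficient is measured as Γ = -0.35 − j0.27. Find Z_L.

Z_L = Z_0·(1 + Γ)/(1 − Γ) = 50·(0.65 − j0.27)/(1.35 + j0.27)

Z_L ≈ 21.2 − j14.2 Ω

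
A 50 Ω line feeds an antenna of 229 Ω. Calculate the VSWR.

VSWR ≈ 4.58

Γ = (229 − 50)/(229 + 50) = 0.642
VSWR = (1 + 0.642)/(1 − 0.642)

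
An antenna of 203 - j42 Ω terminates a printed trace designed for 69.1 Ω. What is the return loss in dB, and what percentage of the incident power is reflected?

RL ≈ 5.85 dB; 26% of incident power reflected

Γ = (133.9 − j42)/(272.1 − j42), |Γ| = 0.51
RL = −20·log₁₀(0.51) = 5.85 dB
P_refl/P_inc = |Γ|² = 0.26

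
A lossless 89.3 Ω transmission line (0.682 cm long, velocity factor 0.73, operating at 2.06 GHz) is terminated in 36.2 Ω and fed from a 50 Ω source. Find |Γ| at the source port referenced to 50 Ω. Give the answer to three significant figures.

|Γ| ≈ 0.332

λ = v/f = 0.73·c / 2.06 GHz = 0.106 m
βl = 2π·l/λ = 2π × 0.0642 = 23.1°
tan(βl) = 0.426
Z_in = Z_0·(Z_L + jZ_0·tanβl)/(Z_0 + jZ_L·tanβl) = 41.5 + j30.9 Ω
Γ_s = (Z_in − Z_s)/(Z_in + Z_s) = (-8.46 + j30.9)/(91.5 + j30.9), |Γ_s| = 0.332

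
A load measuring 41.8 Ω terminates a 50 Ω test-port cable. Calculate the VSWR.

Γ = (41.8 − 50)/(41.8 + 50) = -0.0893
VSWR = (1 + 0.0893)/(1 − 0.0893)

VSWR ≈ 1.2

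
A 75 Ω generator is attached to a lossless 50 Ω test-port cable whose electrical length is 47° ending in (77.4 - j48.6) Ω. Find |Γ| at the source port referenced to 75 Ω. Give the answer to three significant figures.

|Γ| ≈ 0.535

tan(βl) = 1.07
Z_in = Z_0·(Z_L + jZ_0·tanβl)/(Z_0 + jZ_L·tanβl) = 24 − j17.1 Ω
Γ_s = (Z_in − Z_s)/(Z_in + Z_s) = (-51 − j17.1)/(99 − j17.1), |Γ_s| = 0.535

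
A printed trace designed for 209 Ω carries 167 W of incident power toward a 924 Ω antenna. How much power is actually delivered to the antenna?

Γ = (924 − 209)/(924 + 209) = 0.631
|Γ|² = 0.398
P_refl = |Γ|²·P_inc = 66.5 W, P_del = (1 − |Γ|²)·P_inc = 100 W

P_delivered ≈ 100 W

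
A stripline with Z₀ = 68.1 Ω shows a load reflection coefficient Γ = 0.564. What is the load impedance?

Z_L = Z_0·(1 + Γ)/(1 − Γ) = 68.1·(1.56)/(0.436)

Z_L ≈ 244 Ω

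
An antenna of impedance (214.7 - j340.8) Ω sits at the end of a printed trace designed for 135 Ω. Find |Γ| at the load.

|Γ| ≈ 0.717

Γ = (Z_L − Z_0)/(Z_L + Z_0) = (79.7 − j340.8)/(349.7 − j340.8)
|Γ| = 350/488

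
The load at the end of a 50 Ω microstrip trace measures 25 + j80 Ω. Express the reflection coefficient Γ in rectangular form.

Γ = (Z_L − Z_0)/(Z_L + Z_0) = (-25 + j80)/(75 + j80)

Γ ≈ 0.376 + j0.665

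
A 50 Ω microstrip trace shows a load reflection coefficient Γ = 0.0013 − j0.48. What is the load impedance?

Z_L ≈ 31.3 − j39.1 Ω

Z_L = Z_0·(1 + Γ)/(1 − Γ) = 50·(1 − j0.48)/(0.999 + j0.48)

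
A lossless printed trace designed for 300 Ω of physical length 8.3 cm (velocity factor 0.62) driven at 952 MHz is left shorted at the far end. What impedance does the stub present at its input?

Z_in ≈ −j153 Ω

λ = v/f = 0.62·c / 952 MHz = 0.195 m
βl = 2π·l/λ = 2π × 0.425 = 153°
tan(βl) = -0.511
For a shorted stub, Z_in = jZ_0·tan(βl)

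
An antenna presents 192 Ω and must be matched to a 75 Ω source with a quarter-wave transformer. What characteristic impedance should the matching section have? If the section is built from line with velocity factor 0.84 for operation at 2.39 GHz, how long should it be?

Z_qwt = √(Z_0·R_L) = √(75 × 192) = √14400
λ = 0.84·c/f = 0.105 m, so l = λ/4 = 0.0264 m

Z_qwt ≈ 120 Ω; length ≈ 2.64 cm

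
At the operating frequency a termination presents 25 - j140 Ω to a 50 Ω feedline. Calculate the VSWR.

VSWR ≈ 18.1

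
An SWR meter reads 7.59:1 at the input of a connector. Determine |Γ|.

|Γ| = (S − 1)/(S + 1) = (7.59 − 1)/(7.59 + 1) = 6.59/8.59

|Γ| ≈ 0.767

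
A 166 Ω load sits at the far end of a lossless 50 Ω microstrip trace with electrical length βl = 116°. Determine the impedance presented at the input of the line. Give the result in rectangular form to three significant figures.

Z_in ≈ 18.2 + j21.7 Ω

tan(βl) = tan(116°) = -2.05
Z_in = Z_0·(Z_L + jZ_0·tanβl)/(Z_0 + jZ_L·tanβl)
     = 50·(166 − j103)/(50 − j340)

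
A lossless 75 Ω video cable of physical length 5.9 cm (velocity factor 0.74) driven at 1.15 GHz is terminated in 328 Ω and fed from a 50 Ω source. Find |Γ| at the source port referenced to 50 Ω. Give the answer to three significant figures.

λ = v/f = 0.74·c / 1.15 GHz = 0.193 m
βl = 2π·l/λ = 2π × 0.306 = 110°
tan(βl) = -2.74
Z_in = Z_0·(Z_L + jZ_0·tanβl)/(Z_0 + jZ_L·tanβl) = 19.3 + j25.7 Ω
Γ_s = (Z_in − Z_s)/(Z_in + Z_s) = (-30.7 + j25.7)/(69.3 + j25.7), |Γ_s| = 0.542

|Γ| ≈ 0.542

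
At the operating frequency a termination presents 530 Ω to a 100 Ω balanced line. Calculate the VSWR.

Γ = (530 − 100)/(530 + 100) = 0.683
VSWR = (1 + 0.683)/(1 − 0.683)

VSWR ≈ 5.3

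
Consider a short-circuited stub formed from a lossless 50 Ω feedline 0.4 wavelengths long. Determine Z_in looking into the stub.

Z_in ≈ −j36.3 Ω

βl = 2π × 0.4 = 144°
tan(βl) = -0.727
For a short-circuited stub, Z_in = jZ_0·tan(βl)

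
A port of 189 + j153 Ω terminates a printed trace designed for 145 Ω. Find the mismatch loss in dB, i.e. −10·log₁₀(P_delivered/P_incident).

Γ = (44 + j153)/(334 + j153), |Γ| = 0.433
|Γ|² = 0.188, so P_del/P_inc = 1 − |Γ|² = 0.812
ML = −10·log₁₀(1 − |Γ|²)

mismatch loss ≈ 0.903 dB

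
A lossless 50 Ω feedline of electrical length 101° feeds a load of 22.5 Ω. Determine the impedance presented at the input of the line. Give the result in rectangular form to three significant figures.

Z_in ≈ 97.2 − j32.3 Ω

tan(βl) = tan(101°) = -5.14
Z_in = Z_0·(Z_L + jZ_0·tanβl)/(Z_0 + jZ_L·tanβl)
     = 50·(22.5 − j257)/(50 − j116)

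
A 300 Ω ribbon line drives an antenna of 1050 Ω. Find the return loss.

Γ = (1050 − 300)/(1050 + 300) = 0.556
RL = −20·log₁₀|Γ| = −20·log₁₀(0.556)

RL ≈ 5.11 dB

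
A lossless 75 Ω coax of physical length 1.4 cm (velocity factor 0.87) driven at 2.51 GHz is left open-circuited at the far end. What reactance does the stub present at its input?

λ = v/f = 0.87·c / 2.51 GHz = 0.104 m
βl = 2π·l/λ = 2π × 0.135 = 48.5°
tan(βl) = 1.13
For an open-circuited stub, Z_in = −jZ_0·cot(βl) = −jZ_0/tan(βl)

X_in ≈ -66.4 Ω (capacitive)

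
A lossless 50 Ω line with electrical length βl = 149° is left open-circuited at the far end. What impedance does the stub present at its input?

Z_in ≈ +j83.2 Ω

tan(βl) = -0.601
For an open-circuited stub, Z_in = −jZ_0·cot(βl) = −jZ_0/tan(βl)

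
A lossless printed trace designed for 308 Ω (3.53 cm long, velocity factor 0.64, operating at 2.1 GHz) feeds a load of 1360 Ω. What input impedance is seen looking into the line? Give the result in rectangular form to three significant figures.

Z_in ≈ 152 + j315 Ω

λ = v/f = 0.64·c / 2.1 GHz = 0.0914 m
βl = 2π·l/λ = 2π × 0.386 = 139°
tan(βl) = tan(139°) = -0.869
Z_in = Z_0·(Z_L + jZ_0·tanβl)/(Z_0 + jZ_L·tanβl)
     = 308·(1360 − j268)/(308 − j1180)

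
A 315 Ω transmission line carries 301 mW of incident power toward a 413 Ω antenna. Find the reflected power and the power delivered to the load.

P_reflected ≈ 5.45 mW; P_delivered ≈ 296 mW

Γ = (413 − 315)/(413 + 315) = 0.135
|Γ|² = 0.0181
P_refl = |Γ|²·P_inc = 5.45 mW, P_del = (1 − |Γ|²)·P_inc = 296 mW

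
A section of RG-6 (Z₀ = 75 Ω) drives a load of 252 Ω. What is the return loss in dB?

RL ≈ 5.33 dB

Γ = (252 − 75)/(252 + 75) = 0.541
RL = −20·log₁₀|Γ| = −20·log₁₀(0.541)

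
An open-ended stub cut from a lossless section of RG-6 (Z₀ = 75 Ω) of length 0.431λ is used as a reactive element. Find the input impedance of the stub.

Z_in ≈ +j162 Ω

βl = 2π × 0.431 = 155°
tan(βl) = -0.463
For an open-ended stub, Z_in = −jZ_0·cot(βl) = −jZ_0/tan(βl)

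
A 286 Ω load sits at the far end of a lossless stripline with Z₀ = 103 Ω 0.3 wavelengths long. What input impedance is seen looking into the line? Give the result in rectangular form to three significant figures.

βl = 2π × 0.3 = 108°
tan(βl) = tan(108°) = -3.08
Z_in = Z_0·(Z_L + jZ_0·tanβl)/(Z_0 + jZ_L·tanβl)
     = 103·(286 − j317)/(103 − j880)

Z_in ≈ 40.5 + j28.7 Ω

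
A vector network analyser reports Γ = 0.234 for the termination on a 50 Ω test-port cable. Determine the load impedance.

Z_L = Z_0·(1 + Γ)/(1 − Γ) = 50·(1.23)/(0.766)

Z_L ≈ 80.5 Ω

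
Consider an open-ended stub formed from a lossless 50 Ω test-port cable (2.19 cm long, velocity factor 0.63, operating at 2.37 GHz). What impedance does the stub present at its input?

λ = v/f = 0.63·c / 2.37 GHz = 0.0797 m
βl = 2π·l/λ = 2π × 0.275 = 98.9°
tan(βl) = -6.41
For an open-ended stub, Z_in = −jZ_0·cot(βl) = −jZ_0/tan(βl)

Z_in ≈ +j7.8 Ω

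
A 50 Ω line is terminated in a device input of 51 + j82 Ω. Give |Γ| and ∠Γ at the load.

Γ ≈ 0.63 ∠ 50.2°

Γ = (Z_L − Z_0)/(Z_L + Z_0) = (1 + j82)/(101 + j82)
|Γ| = 82/130 = 0.63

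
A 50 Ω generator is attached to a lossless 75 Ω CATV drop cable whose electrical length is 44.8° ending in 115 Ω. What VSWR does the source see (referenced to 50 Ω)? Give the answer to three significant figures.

tan(βl) = 0.993
Z_in = Z_0·(Z_L + jZ_0·tanβl)/(Z_0 + jZ_L·tanβl) = 68.8 − j30.3 Ω
Γ_s = (Z_in − Z_s)/(Z_in + Z_s) = (18.8 − j30.3)/(119 − j30.3), |Γ_s| = 0.291
VSWR = (1 + |Γ_s|)/(1 − |Γ_s|)

VSWR ≈ 1.82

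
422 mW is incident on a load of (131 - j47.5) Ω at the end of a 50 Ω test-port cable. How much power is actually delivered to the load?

|Γ| = |(81 − j47.5)/(181 − j47.5)| = 0.502
|Γ|² = 0.252
P_refl = |Γ|²·P_inc = 106 mW, P_del = (1 − |Γ|²)·P_inc = 316 mW

P_delivered ≈ 316 mW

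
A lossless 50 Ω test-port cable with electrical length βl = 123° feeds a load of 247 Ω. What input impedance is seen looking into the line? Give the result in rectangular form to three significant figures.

tan(βl) = tan(123°) = -1.54
Z_in = Z_0·(Z_L + jZ_0·tanβl)/(Z_0 + jZ_L·tanβl)
     = 50·(247 − j77)/(50 − j380)

Z_in ≈ 14.1 + j30.6 Ω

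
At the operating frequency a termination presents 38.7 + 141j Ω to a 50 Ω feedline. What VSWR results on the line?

Γ = (Z_L − Z_0)/(Z_L + Z_0) = (-11.3 + j141)/(88.7 + j141)
|Γ| = 141/167 = 0.849
VSWR = (1 + |Γ|)/(1 − |Γ|) = 1.85/0.151

VSWR ≈ 12.3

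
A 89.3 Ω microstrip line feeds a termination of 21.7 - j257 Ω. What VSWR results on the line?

Γ = (Z_L − Z_0)/(Z_L + Z_0) = (-67.6 − j257)/(111 − j257)
|Γ| = 266/280 = 0.949
VSWR = (1 + |Γ|)/(1 − |Γ|) = 1.95/0.0507

VSWR ≈ 38.4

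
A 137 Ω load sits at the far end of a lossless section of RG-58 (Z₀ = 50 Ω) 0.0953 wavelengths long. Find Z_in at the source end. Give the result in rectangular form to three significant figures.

Z_in ≈ 44.7 − j49.4 Ω

βl = 2π × 0.0953 = 34.3°
tan(βl) = tan(34.3°) = 0.682
Z_in = Z_0·(Z_L + jZ_0·tanβl)/(Z_0 + jZ_L·tanβl)
     = 50·(137 + j34.1)/(50 + j93.5)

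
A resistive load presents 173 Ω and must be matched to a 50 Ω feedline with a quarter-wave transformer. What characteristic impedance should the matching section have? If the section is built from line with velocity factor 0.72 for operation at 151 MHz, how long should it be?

Z_qwt = √(Z_0·R_L) = √(50 × 173) = √8650
λ = 0.72·c/f = 1.43 m, so l = λ/4 = 0.358 m

Z_qwt ≈ 93 Ω; length ≈ 35.8 cm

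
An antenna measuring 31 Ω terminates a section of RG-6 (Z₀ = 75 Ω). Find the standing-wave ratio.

Γ = (31 − 75)/(31 + 75) = -0.415
VSWR = (1 + 0.415)/(1 − 0.415)

VSWR ≈ 2.42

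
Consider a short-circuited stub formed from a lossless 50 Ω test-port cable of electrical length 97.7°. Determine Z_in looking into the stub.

Z_in ≈ −j370 Ω

tan(βl) = -7.4
For a short-circuited stub, Z_in = jZ_0·tan(βl)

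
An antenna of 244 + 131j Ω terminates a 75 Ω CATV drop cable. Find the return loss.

RL ≈ 4.15 dB

Γ = (169 + j131)/(319 + j131), |Γ| = 0.62
RL = −20·log₁₀|Γ| = −20·log₁₀(0.62)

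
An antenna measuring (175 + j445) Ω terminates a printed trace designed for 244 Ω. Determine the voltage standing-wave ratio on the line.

Γ = (Z_L − Z_0)/(Z_L + Z_0) = (-69 + j445)/(419 + j445)
|Γ| = 450/611 = 0.737
VSWR = (1 + |Γ|)/(1 − |Γ|) = 1.74/0.263

VSWR ≈ 6.6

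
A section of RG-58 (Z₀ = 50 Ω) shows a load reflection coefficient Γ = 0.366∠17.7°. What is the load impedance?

Z_L ≈ 99.2 + j25.5 Ω

Z_L = Z_0·(1 + Γ)/(1 − Γ) = 50·(1.35 + j0.111)/(0.651 − j0.111)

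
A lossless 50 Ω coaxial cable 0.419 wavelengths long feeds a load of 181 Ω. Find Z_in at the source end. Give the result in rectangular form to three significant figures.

βl = 2π × 0.419 = 151°
tan(βl) = tan(151°) = -0.558
Z_in = Z_0·(Z_L + jZ_0·tanβl)/(Z_0 + jZ_L·tanβl)
     = 50·(181 − j27.9)/(50 − j101)

Z_in ≈ 46.7 + j66.5 Ω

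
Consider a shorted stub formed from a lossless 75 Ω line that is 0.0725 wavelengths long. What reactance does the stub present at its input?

X_in ≈ 36.7 Ω (inductive)

βl = 2π × 0.0725 = 26.1°
tan(βl) = 0.49
For a shorted stub, Z_in = jZ_0·tan(βl)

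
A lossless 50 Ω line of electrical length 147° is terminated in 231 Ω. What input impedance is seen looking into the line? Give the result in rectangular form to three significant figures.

tan(βl) = tan(147°) = -0.649
Z_in = Z_0·(Z_L + jZ_0·tanβl)/(Z_0 + jZ_L·tanβl)
     = 50·(231 − j32.5)/(50 − j150)

Z_in ≈ 32.8 + j66 Ω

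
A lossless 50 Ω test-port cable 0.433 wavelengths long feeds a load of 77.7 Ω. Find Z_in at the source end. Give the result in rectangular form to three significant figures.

βl = 2π × 0.433 = 156°
tan(βl) = tan(156°) = -0.448
Z_in = Z_0·(Z_L + jZ_0·tanβl)/(Z_0 + jZ_L·tanβl)
     = 50·(77.7 − j22.4)/(50 − j34.8)

Z_in ≈ 62.8 + j21.3 Ω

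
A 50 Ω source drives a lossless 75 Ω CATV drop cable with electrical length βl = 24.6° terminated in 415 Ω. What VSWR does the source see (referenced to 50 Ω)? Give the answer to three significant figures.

tan(βl) = 0.458
Z_in = Z_0·(Z_L + jZ_0·tanβl)/(Z_0 + jZ_L·tanβl) = 67.7 − j137 Ω
Γ_s = (Z_in − Z_s)/(Z_in + Z_s) = (17.7 − j137)/(118 − j137), |Γ_s| = 0.765
VSWR = (1 + |Γ_s|)/(1 − |Γ_s|)

VSWR ≈ 7.51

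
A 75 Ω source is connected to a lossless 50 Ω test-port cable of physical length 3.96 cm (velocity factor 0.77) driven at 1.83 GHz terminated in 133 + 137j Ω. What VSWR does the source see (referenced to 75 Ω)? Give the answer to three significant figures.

λ = v/f = 0.77·c / 1.83 GHz = 0.126 m
βl = 2π·l/λ = 2π × 0.314 = 113°
tan(βl) = -2.36
Z_in = Z_0·(Z_L + jZ_0·tanβl)/(Z_0 + jZ_L·tanβl) = 9.18 + j10.2 Ω
Γ_s = (Z_in − Z_s)/(Z_in + Z_s) = (-65.8 + j10.2)/(84.2 + j10.2), |Γ_s| = 0.785
VSWR = (1 + |Γ_s|)/(1 − |Γ_s|)

VSWR ≈ 8.32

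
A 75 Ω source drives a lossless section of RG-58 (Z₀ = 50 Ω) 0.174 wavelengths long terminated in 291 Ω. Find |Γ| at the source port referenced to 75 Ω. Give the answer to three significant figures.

|Γ| ≈ 0.771

βl = 2π × 0.174 = 62.6°
tan(βl) = 1.93
Z_in = Z_0·(Z_L + jZ_0·tanβl)/(Z_0 + jZ_L·tanβl) = 10.8 − j24.9 Ω
Γ_s = (Z_in − Z_s)/(Z_in + Z_s) = (-64.2 − j24.9)/(85.8 − j24.9), |Γ_s| = 0.771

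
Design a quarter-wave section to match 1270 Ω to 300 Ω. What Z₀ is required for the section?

Z_qwt ≈ 617 Ω

Z_qwt = √(Z_0·R_L) = √(300 × 1270) = √381000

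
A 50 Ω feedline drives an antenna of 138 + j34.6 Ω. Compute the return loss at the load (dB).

RL ≈ 6.11 dB

Γ = (88 + j34.6)/(188 + j34.6), |Γ| = 0.495
RL = −20·log₁₀|Γ| = −20·log₁₀(0.495)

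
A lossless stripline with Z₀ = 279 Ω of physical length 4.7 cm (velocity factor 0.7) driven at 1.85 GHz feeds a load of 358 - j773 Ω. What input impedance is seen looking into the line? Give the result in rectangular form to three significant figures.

Z_in ≈ 473 + j872 Ω

λ = v/f = 0.7·c / 1.85 GHz = 0.114 m
βl = 2π·l/λ = 2π × 0.414 = 149°
tan(βl) = tan(149°) = -0.6
Z_in = Z_0·(Z_L + jZ_0·tanβl)/(Z_0 + jZ_L·tanβl)
     = 279·(358 − j940)/(-184 − j215)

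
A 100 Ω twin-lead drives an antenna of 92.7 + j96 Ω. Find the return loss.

RL ≈ 6.99 dB

Γ = (-7.3 + j96)/(192.7 + j96), |Γ| = 0.447
RL = −20·log₁₀|Γ| = −20·log₁₀(0.447)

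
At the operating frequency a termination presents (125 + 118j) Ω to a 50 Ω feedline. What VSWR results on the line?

Γ = (Z_L − Z_0)/(Z_L + Z_0) = (75 + j118)/(175 + j118)
|Γ| = 140/211 = 0.662
VSWR = (1 + |Γ|)/(1 − |Γ|) = 1.66/0.338

VSWR ≈ 4.92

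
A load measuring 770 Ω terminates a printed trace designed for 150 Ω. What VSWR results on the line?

For a purely resistive load, VSWR = R_L/Z_0 or Z_0/R_L (whichever > 1) = 770/150

VSWR ≈ 5.13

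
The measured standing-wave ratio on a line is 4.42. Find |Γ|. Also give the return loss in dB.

|Γ| ≈ 0.631; return loss ≈ 4 dB

|Γ| = (S − 1)/(S + 1) = (4.42 − 1)/(4.42 + 1) = 3.42/5.42
RL = −20·log₁₀|Γ| = −20·log₁₀(0.631)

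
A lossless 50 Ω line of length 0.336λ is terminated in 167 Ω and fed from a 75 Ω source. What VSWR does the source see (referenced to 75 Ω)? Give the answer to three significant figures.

βl = 2π × 0.336 = 121°
tan(βl) = -1.67
Z_in = Z_0·(Z_L + jZ_0·tanβl)/(Z_0 + jZ_L·tanβl) = 19.7 + j26.5 Ω
Γ_s = (Z_in − Z_s)/(Z_in + Z_s) = (-55.3 + j26.5)/(94.7 + j26.5), |Γ_s| = 0.623
VSWR = (1 + |Γ_s|)/(1 − |Γ_s|)

VSWR ≈ 4.31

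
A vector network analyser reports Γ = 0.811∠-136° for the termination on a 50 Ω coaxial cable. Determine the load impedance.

Z_L = Z_0·(1 + Γ)/(1 − Γ) = 50·(0.417 − j0.563)/(1.58 + j0.563)

Z_L ≈ 6.06 − j19.9 Ω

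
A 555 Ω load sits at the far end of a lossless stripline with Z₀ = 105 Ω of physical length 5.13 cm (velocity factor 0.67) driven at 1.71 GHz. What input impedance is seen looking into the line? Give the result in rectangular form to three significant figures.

λ = v/f = 0.67·c / 1.71 GHz = 0.118 m
βl = 2π·l/λ = 2π × 0.436 = 157°
tan(βl) = tan(157°) = -0.422
Z_in = Z_0·(Z_L + jZ_0·tanβl)/(Z_0 + jZ_L·tanβl)
     = 105·(555 − j44.3)/(105 − j234)

Z_in ≈ 109 + j200 Ω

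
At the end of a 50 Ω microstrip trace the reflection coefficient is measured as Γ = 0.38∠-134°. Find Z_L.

Z_L ≈ 25.6 − j16.3 Ω

Z_L = Z_0·(1 + Γ)/(1 − Γ) = 50·(0.736 − j0.273)/(1.26 + j0.273)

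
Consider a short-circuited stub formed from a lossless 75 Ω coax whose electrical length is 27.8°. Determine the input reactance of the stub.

tan(βl) = 0.527
For a short-circuited stub, Z_in = jZ_0·tan(βl)

X_in ≈ 39.5 Ω (inductive)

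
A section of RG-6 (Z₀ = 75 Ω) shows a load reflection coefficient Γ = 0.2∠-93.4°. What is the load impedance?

Z_L ≈ 67.7 − j28.2 Ω

Z_L = Z_0·(1 + Γ)/(1 − Γ) = 75·(0.988 − j0.2)/(1.01 + j0.2)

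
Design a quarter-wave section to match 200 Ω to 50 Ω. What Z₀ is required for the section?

Z_qwt = √(Z_0·R_L) = √(50 × 200) = √10000

Z_qwt ≈ 100 Ω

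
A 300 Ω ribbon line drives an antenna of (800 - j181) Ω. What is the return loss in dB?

RL ≈ 6.43 dB

Γ = (500 − j181)/(1100 − j181), |Γ| = 0.477
RL = −20·log₁₀|Γ| = −20·log₁₀(0.477)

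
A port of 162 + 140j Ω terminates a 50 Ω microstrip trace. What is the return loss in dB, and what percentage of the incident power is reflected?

RL ≈ 3.03 dB; 49.8% of incident power reflected

Γ = (112 + j140)/(212 + j140), |Γ| = 0.706
RL = −20·log₁₀(0.706) = 3.03 dB
P_refl/P_inc = |Γ|² = 0.498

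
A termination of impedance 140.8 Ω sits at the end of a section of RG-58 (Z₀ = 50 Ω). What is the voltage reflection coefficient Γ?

Γ = 0.476

Γ = (Z_L − Z_0)/(Z_L + Z_0) = (140.8 − 50)/(140.8 + 50) = 90.8/190.8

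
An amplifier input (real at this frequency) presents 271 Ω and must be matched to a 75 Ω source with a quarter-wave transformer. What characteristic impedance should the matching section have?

Z_qwt = √(Z_0·R_L) = √(75 × 271) = √20320

Z_qwt ≈ 143 Ω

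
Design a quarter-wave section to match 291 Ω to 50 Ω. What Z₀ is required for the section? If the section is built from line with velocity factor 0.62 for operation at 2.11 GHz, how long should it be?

Z_qwt = √(Z_0·R_L) = √(50 × 291) = √14550
λ = 0.62·c/f = 0.0882 m, so l = λ/4 = 0.022 m

Z_qwt ≈ 121 Ω; length ≈ 2.2 cm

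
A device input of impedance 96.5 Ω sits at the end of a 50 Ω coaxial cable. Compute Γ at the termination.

Γ = 0.317

Γ = (Z_L − Z_0)/(Z_L + Z_0) = (96.5 − 50)/(96.5 + 50) = 46.5/146.5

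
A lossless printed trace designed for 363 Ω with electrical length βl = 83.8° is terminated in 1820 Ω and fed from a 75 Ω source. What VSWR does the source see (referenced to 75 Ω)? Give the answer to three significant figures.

tan(βl) = 9.21
Z_in = Z_0·(Z_L + jZ_0·tanβl)/(Z_0 + jZ_L·tanβl) = 73.2 − j37.8 Ω
Γ_s = (Z_in − Z_s)/(Z_in + Z_s) = (-1.78 − j37.8)/(148 − j37.8), |Γ_s| = 0.248
VSWR = (1 + |Γ_s|)/(1 − |Γ_s|)

VSWR ≈ 1.66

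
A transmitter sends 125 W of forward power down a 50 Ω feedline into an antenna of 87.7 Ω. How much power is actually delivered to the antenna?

Γ = (87.7 − 50)/(87.7 + 50) = 0.274
|Γ|² = 0.075
P_refl = |Γ|²·P_inc = 9.37 W, P_del = (1 − |Γ|²)·P_inc = 116 W

P_delivered ≈ 116 W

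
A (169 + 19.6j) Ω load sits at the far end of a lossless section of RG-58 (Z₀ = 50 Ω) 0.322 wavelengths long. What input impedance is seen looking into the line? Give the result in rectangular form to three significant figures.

Z_in ≈ 17.1 + j19.9 Ω

βl = 2π × 0.322 = 116°
tan(βl) = tan(116°) = -2.06
Z_in = Z_0·(Z_L + jZ_0·tanβl)/(Z_0 + jZ_L·tanβl)
     = 50·(169 − j83.3)/(90.3 − j348)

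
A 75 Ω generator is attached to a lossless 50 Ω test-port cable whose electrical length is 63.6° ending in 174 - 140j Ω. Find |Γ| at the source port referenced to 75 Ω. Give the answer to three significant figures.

tan(βl) = 2.01
Z_in = Z_0·(Z_L + jZ_0·tanβl)/(Z_0 + jZ_L·tanβl) = 9.44 − j15.9 Ω
Γ_s = (Z_in − Z_s)/(Z_in + Z_s) = (-65.6 − j15.9)/(84.4 − j15.9), |Γ_s| = 0.785

|Γ| ≈ 0.785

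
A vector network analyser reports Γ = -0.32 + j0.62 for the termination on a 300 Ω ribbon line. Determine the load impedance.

Z_L ≈ 72.4 + j175 Ω

Z_L = Z_0·(1 + Γ)/(1 − Γ) = 300·(0.68 + j0.62)/(1.32 − j0.62)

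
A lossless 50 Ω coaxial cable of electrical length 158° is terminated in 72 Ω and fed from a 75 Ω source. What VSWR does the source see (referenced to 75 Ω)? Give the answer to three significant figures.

VSWR ≈ 1.35

tan(βl) = -0.404
Z_in = Z_0·(Z_L + jZ_0·tanβl)/(Z_0 + jZ_L·tanβl) = 62.6 + j16.2 Ω
Γ_s = (Z_in − Z_s)/(Z_in + Z_s) = (-12.4 + j16.2)/(138 + j16.2), |Γ_s| = 0.147
VSWR = (1 + |Γ_s|)/(1 − |Γ_s|)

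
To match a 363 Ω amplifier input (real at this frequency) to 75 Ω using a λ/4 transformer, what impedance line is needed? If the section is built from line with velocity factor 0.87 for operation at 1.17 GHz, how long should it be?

Z_qwt = √(Z_0·R_L) = √(75 × 363) = √27220
λ = 0.87·c/f = 0.223 m, so l = λ/4 = 0.0558 m

Z_qwt ≈ 165 Ω; length ≈ 5.58 cm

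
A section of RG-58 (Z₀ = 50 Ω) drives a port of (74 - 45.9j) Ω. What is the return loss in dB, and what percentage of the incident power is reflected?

Γ = (24 − j45.9)/(124 − j45.9), |Γ| = 0.392
RL = −20·log₁₀(0.392) = 8.14 dB
P_refl/P_inc = |Γ|² = 0.153

RL ≈ 8.14 dB; 15.3% of incident power reflected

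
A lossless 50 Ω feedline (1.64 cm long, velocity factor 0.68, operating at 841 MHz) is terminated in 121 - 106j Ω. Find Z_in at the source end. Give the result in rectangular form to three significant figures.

λ = v/f = 0.68·c / 841 MHz = 0.243 m
βl = 2π·l/λ = 2π × 0.0676 = 24.3°
tan(βl) = tan(24.3°) = 0.452
Z_in = Z_0·(Z_L + jZ_0·tanβl)/(Z_0 + jZ_L·tanβl)
     = 50·(121 − j83.4)/(97.9 + j54.7)

Z_in ≈ 28.9 − j58.7 Ω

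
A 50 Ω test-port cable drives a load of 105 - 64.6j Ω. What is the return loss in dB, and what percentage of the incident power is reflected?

Γ = (55 − j64.6)/(155 − j64.6), |Γ| = 0.505
RL = −20·log₁₀(0.505) = 5.93 dB
P_refl/P_inc = |Γ|² = 0.255

RL ≈ 5.93 dB; 25.5% of incident power reflected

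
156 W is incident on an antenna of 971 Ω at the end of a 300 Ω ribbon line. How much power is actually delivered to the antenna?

Γ = (971 − 300)/(971 + 300) = 0.528
|Γ|² = 0.279
P_refl = |Γ|²·P_inc = 43.5 W, P_del = (1 − |Γ|²)·P_inc = 113 W

P_delivered ≈ 113 W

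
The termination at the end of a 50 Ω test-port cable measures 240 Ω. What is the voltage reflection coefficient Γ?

Γ = 0.655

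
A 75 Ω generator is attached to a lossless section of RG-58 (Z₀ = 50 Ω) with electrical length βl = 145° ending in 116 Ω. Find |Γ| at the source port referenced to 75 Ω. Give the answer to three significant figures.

|Γ| ≈ 0.389

tan(βl) = -0.7
Z_in = Z_0·(Z_L + jZ_0·tanβl)/(Z_0 + jZ_L·tanβl) = 47.5 + j42.2 Ω
Γ_s = (Z_in − Z_s)/(Z_in + Z_s) = (-27.5 + j42.2)/(123 + j42.2), |Γ_s| = 0.389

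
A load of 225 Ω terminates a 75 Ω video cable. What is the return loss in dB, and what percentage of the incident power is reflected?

RL ≈ 6.02 dB; 25% of incident power reflected

Γ = (225 − 75)/(225 + 75) = 0.5
RL = −20·log₁₀(0.5) = 6.02 dB
P_refl/P_inc = |Γ|² = 0.25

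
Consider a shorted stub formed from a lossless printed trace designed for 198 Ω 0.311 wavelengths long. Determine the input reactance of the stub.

βl = 2π × 0.311 = 112°
tan(βl) = -2.48
For a shorted stub, Z_in = jZ_0·tan(βl)

X_in ≈ -491 Ω (capacitive)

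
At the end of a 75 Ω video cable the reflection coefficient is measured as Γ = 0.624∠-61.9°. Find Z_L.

Z_L = Z_0·(1 + Γ)/(1 − Γ) = 75·(1.29 − j0.55)/(0.706 + j0.55)

Z_L ≈ 57.1 − j103 Ω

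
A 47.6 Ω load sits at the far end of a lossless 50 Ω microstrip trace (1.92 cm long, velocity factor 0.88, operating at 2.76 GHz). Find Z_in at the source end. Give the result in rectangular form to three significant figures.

λ = v/f = 0.88·c / 2.76 GHz = 0.0957 m
βl = 2π·l/λ = 2π × 0.201 = 72.3°
tan(βl) = tan(72.3°) = 3.13
Z_in = Z_0·(Z_L + jZ_0·tanβl)/(Z_0 + jZ_L·tanβl)
     = 50·(47.6 + j156)/(50 + j149)

Z_in ≈ 52 + j1.49 Ω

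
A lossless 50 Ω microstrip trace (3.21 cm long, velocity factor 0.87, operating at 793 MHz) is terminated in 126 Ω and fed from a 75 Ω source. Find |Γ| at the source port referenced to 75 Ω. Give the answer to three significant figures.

|Γ| ≈ 0.421

λ = v/f = 0.87·c / 793 MHz = 0.329 m
βl = 2π·l/λ = 2π × 0.0975 = 35.1°
tan(βl) = 0.703
Z_in = Z_0·(Z_L + jZ_0·tanβl)/(Z_0 + jZ_L·tanβl) = 45.5 − j45.4 Ω
Γ_s = (Z_in − Z_s)/(Z_in + Z_s) = (-29.5 − j45.4)/(120 − j45.4), |Γ_s| = 0.421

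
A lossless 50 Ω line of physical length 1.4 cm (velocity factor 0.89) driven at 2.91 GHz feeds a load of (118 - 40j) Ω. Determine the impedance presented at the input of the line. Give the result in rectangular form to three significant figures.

λ = v/f = 0.89·c / 2.91 GHz = 0.0918 m
βl = 2π·l/λ = 2π × 0.153 = 54.9°
tan(βl) = tan(54.9°) = 1.42
Z_in = Z_0·(Z_L + jZ_0·tanβl)/(Z_0 + jZ_L·tanβl)
     = 50·(118 + j31.2)/(107 + j168)

Z_in ≈ 22.5 − j20.8 Ω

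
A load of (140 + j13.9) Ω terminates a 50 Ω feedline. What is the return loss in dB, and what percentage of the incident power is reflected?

RL ≈ 6.41 dB; 22.9% of incident power reflected

Γ = (90 + j13.9)/(190 + j13.9), |Γ| = 0.478
RL = −20·log₁₀(0.478) = 6.41 dB
P_refl/P_inc = |Γ|² = 0.229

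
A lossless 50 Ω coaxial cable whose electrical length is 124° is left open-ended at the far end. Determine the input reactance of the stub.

tan(βl) = -1.48
For an open-ended stub, Z_in = −jZ_0·cot(βl) = −jZ_0/tan(βl)

X_in ≈ 33.7 Ω (inductive)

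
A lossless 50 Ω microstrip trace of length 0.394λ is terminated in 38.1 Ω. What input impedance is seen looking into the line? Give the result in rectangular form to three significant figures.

βl = 2π × 0.394 = 142°
tan(βl) = tan(142°) = -0.786
Z_in = Z_0·(Z_L + jZ_0·tanβl)/(Z_0 + jZ_L·tanβl)
     = 50·(38.1 − j39.3)/(50 − j29.9)

Z_in ≈ 45.4 − j12.1 Ω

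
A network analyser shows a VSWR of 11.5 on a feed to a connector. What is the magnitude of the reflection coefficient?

|Γ| ≈ 0.84

|Γ| = (S − 1)/(S + 1) = (11.5 − 1)/(11.5 + 1) = 10.5/12.5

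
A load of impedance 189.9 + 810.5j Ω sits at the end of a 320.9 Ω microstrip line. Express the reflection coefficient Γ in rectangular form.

Γ = (Z_L − Z_0)/(Z_L + Z_0) = (-131 + j810.5)/(510.8 + j810.5)

Γ ≈ 0.643 + j0.567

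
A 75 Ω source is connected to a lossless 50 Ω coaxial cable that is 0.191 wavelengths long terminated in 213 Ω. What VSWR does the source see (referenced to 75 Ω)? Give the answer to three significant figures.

VSWR ≈ 5.94

βl = 2π × 0.191 = 68.8°
tan(βl) = 2.57
Z_in = Z_0·(Z_L + jZ_0·tanβl)/(Z_0 + jZ_L·tanβl) = 13.4 − j18.2 Ω
Γ_s = (Z_in − Z_s)/(Z_in + Z_s) = (-61.6 − j18.2)/(88.4 − j18.2), |Γ_s| = 0.712
VSWR = (1 + |Γ_s|)/(1 − |Γ_s|)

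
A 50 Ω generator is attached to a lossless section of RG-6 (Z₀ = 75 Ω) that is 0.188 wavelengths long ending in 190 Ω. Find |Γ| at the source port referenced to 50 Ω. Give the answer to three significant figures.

βl = 2π × 0.188 = 67.7°
tan(βl) = 2.44
Z_in = Z_0·(Z_L + jZ_0·tanβl)/(Z_0 + jZ_L·tanβl) = 33.7 − j25.3 Ω
Γ_s = (Z_in − Z_s)/(Z_in + Z_s) = (-16.3 − j25.3)/(83.7 − j25.3), |Γ_s| = 0.344

|Γ| ≈ 0.344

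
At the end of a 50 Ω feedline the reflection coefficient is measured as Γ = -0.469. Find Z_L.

Z_L = Z_0·(1 + Γ)/(1 − Γ) = 50·(0.531)/(1.47)

Z_L ≈ 18.1 Ω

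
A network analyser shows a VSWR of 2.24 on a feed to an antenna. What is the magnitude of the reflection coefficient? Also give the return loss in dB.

|Γ| = (S − 1)/(S + 1) = (2.24 − 1)/(2.24 + 1) = 1.24/3.24
RL = −20·log₁₀|Γ| = −20·log₁₀(0.383)

|Γ| ≈ 0.383; return loss ≈ 8.34 dB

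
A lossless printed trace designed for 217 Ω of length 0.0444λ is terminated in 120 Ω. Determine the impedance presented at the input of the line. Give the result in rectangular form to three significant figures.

βl = 2π × 0.0444 = 16°
tan(βl) = tan(16°) = 0.286
Z_in = Z_0·(Z_L + jZ_0·tanβl)/(Z_0 + jZ_L·tanβl)
     = 217·(120 + j62.2)/(217 + j34.4)

Z_in ≈ 127 + j42.1 Ω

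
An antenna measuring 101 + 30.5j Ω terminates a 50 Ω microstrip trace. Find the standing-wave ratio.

Γ = (Z_L − Z_0)/(Z_L + Z_0) = (51 + j30.5)/(151 + j30.5)
|Γ| = 59.4/154 = 0.386
VSWR = (1 + |Γ|)/(1 − |Γ|) = 1.39/0.614

VSWR ≈ 2.26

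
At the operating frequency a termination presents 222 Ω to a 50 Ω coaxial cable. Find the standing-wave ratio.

VSWR ≈ 4.44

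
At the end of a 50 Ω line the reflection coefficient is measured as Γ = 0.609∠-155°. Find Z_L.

Z_L = Z_0·(1 + Γ)/(1 − Γ) = 50·(0.448 − j0.257)/(1.55 + j0.257)

Z_L ≈ 12.7 − j10.4 Ω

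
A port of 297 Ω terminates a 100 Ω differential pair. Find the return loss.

Γ = (297 − 100)/(297 + 100) = 0.496
RL = −20·log₁₀|Γ| = −20·log₁₀(0.496)

RL ≈ 6.09 dB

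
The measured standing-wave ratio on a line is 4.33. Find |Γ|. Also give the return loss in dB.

|Γ| ≈ 0.625; return loss ≈ 4.09 dB

|Γ| = (S − 1)/(S + 1) = (4.33 − 1)/(4.33 + 1) = 3.33/5.33
RL = −20·log₁₀|Γ| = −20·log₁₀(0.625)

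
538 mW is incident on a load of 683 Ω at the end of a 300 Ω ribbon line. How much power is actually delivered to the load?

Γ = (683 − 300)/(683 + 300) = 0.39
|Γ|² = 0.152
P_refl = |Γ|²·P_inc = 81.7 mW, P_del = (1 − |Γ|²)·P_inc = 456 mW

P_delivered ≈ 456 mW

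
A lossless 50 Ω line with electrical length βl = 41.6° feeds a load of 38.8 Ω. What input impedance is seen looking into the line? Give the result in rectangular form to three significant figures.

Z_in ≈ 47.1 + j12 Ω

tan(βl) = tan(41.6°) = 0.888
Z_in = Z_0·(Z_L + jZ_0·tanβl)/(Z_0 + jZ_L·tanβl)
     = 50·(38.8 + j44.4)/(50 + j34.4)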